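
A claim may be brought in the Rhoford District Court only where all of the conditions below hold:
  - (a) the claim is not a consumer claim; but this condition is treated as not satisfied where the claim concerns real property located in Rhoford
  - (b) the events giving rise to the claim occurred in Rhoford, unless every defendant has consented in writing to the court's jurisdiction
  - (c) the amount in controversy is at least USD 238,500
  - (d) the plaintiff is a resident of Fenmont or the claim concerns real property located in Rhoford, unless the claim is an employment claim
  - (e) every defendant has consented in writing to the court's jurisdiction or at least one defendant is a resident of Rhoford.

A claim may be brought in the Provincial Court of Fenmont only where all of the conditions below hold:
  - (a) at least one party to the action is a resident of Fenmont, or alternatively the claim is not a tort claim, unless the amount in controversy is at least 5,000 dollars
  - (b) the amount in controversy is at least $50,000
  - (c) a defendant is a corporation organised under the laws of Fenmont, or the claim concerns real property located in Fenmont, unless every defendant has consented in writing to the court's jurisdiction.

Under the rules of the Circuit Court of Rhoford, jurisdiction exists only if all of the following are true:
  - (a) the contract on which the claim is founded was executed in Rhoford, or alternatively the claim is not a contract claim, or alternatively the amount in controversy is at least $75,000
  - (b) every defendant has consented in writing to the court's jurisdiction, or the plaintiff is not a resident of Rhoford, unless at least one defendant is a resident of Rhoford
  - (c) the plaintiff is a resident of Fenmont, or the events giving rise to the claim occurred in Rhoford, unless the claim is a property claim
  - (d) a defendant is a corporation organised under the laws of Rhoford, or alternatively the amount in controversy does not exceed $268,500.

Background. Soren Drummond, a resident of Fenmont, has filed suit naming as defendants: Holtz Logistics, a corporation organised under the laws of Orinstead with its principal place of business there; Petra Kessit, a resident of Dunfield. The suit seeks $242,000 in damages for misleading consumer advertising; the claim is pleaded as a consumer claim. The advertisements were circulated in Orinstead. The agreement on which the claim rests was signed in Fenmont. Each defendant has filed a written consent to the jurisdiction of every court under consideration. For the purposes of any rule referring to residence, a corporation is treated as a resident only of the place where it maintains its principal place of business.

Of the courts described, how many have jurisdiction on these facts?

2

The Rhoford District Court:
  (a) The claim is a consumer claim. Fails.
  (b) The operative events occurred in Orinstead, not Rhoford. But every defendant has filed written consent, and the 'unless' clause therefore excuses the requirement. Condition met.
  (c) The amount in controversy is USD 242,000, which meets the $238,500 floor. Met.
  (d) The plaintiff resides in Fenmont, so one alternative holds. Condition met.
  (e) Every defendant has filed written consent, so this disjunct is met. Condition met.
  → Not every requirement is met — no jurisdiction.
The Provincial Court of Fenmont:
  (a) Soren Drummond resides in Fenmont, so this disjunct is met. Condition met.
  (b) The amount in controversy is 242,000 dollars, which meets the USD 50,000 floor. Met.
  (c) The corporate defendant(s) are organised in Orinstead, not Fenmont; the claim does not concern real property — every alternative fails. But every defendant has filed written consent, and the 'unless' clause therefore excuses the requirement. Satisfied.
  → Every requirement is satisfied — jurisdiction.
The Circuit Court of Rhoford:
  (a) The claim is a consumer claim, not a contract claim, so one alternative holds. Satisfied.
  (b) Every defendant has filed written consent, so one alternative holds. Met.
  (c) The plaintiff resides in Fenmont — that alternative is enough. Met.
  (d) The amount in controversy is 242,000 dollars, within the 268,500 dollars ceiling, so one alternative holds. Satisfied.
  → The court has jurisdiction.
Courts with jurisdiction: the Provincial Court of Fenmont, the Circuit Court of Rhoford — 2 in total.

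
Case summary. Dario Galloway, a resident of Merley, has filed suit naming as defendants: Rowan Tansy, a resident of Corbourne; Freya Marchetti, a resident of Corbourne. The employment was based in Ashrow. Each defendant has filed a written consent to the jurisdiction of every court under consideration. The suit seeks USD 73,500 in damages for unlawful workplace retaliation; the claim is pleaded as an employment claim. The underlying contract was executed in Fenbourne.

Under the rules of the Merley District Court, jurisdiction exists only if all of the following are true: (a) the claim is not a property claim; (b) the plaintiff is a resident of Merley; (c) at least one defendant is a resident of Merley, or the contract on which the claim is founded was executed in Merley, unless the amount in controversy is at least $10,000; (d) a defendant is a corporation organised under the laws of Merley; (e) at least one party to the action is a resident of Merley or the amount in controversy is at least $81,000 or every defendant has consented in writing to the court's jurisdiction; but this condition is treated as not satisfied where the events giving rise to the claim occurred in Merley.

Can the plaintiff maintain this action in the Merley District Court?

The Merley District Court:
  (a) The claim is an employment claim, not a property claim. Met.
  (b) The plaintiff resides in Merley. Met.
  (c) No defendant resides in Merley (they reside in Corbourne, Corbourne); the contract was executed in Fenbourne, not Merley — no alternative holds. But the amount in controversy is $73,500, which meets the 10,000 dollars floor, and the 'unless' clause therefore excuses the requirement. Condition met.
  (d) No defendant is a corporation. Condition not met.
  (e) Dario Galloway resides in Merley, so this disjunct is met. And the carve-out is inapplicable — the operative events occurred in Ashrow, not Merley. Satisfied.
  → At least one condition fails; no jurisdiction.

No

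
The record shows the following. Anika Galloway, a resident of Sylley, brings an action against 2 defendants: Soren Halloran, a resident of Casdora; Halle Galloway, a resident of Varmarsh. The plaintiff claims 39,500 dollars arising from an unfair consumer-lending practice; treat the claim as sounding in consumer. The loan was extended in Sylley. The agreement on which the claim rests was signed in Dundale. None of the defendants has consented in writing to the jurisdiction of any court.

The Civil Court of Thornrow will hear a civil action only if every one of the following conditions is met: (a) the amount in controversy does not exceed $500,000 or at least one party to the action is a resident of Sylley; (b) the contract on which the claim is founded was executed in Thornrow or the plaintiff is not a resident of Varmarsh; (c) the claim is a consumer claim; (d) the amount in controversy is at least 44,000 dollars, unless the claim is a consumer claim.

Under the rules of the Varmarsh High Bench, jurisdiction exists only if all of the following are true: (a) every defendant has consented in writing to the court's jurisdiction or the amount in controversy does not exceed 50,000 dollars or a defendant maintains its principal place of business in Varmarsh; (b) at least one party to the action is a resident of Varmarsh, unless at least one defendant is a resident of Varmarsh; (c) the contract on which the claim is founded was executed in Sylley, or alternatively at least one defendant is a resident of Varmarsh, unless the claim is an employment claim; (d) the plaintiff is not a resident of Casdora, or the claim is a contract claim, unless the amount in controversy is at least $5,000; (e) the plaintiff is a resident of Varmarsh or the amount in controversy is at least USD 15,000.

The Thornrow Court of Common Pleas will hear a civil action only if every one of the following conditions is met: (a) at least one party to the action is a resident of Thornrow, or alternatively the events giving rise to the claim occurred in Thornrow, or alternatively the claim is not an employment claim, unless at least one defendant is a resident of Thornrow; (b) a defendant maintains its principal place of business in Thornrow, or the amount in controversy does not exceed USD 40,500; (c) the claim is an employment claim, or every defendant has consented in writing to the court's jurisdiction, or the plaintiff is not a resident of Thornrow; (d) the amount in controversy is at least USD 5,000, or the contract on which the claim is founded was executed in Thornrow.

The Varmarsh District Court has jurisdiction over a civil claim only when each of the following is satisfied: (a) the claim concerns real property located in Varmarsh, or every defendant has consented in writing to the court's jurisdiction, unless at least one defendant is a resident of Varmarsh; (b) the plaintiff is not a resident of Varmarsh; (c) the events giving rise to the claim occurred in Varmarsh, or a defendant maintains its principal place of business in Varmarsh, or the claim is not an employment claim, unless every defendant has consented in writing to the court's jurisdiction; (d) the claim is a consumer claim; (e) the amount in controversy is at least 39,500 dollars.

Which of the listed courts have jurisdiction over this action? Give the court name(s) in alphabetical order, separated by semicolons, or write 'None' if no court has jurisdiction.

The Civil Court of Thornrow:
  (a) The amount in controversy is 39,500 dollars, within the $500,000 ceiling, which satisfies one of the alternatives. Met.
  (b) The plaintiff resides in Sylley, which is not Varmarsh, so one alternative holds. Met.
  (c) The claim is a consumer claim. Condition met.
  (d) The amount in controversy is USD 39,500, below the $44,000 floor. However, the claim is a consumer claim, so the 'unless' proviso supplies this condition. Satisfied.
  → All conditions met; jurisdiction exists.
The Varmarsh High Bench:
  (a) The amount in controversy is 39,500 dollars, within the USD 50,000 ceiling, which satisfies one of the alternatives. Satisfied.
  (b) Halle Galloway resides in Varmarsh. Satisfied.
  (c) Halle Galloway resides in Varmarsh, so one alternative holds. Satisfied.
  (d) The plaintiff resides in Sylley, which is not Casdora, so one alternative holds. Condition met.
  (e) The amount in controversy is $39,500, which meets the USD 15,000 floor, which satisfies one of the alternatives. Satisfied.
  → Jurisdiction lies.
The Thornrow Court of Common Pleas:
  (a) The claim is a consumer claim, not an employment claim — that alternative is enough. Satisfied.
  (b) The amount in controversy is $39,500, within the 40,500 dollars ceiling, so one alternative holds. Satisfied.
  (c) The plaintiff resides in Sylley, which is not Thornrow — that alternative is enough. Condition met.
  (d) The amount in controversy is $39,500, which meets the USD 5,000 floor — that alternative is enough. Satisfied.
  → All conditions met; jurisdiction exists.
The Varmarsh District Court:
  (a) The claim does not concern real property; no such written consent has been filed — no alternative holds. But Halle Galloway resides in Varmarsh, and the 'unless' clause therefore excuses the requirement. Condition met.
  (b) The plaintiff resides in Sylley, which is not Varmarsh. Satisfied.
  (c) The claim is a consumer claim, not an employment claim, so this disjunct is met. Condition met.
  (d) The claim is a consumer claim. Met.
  (e) The amount in controversy is 39,500 dollars, which meets the 39,500 dollars floor. Met.
  → All conditions met; jurisdiction exists.

the Civil Court of Thornrow; the Thornrow Court of Common Pleas; the Varmarsh District Court; the Varmarsh High Bench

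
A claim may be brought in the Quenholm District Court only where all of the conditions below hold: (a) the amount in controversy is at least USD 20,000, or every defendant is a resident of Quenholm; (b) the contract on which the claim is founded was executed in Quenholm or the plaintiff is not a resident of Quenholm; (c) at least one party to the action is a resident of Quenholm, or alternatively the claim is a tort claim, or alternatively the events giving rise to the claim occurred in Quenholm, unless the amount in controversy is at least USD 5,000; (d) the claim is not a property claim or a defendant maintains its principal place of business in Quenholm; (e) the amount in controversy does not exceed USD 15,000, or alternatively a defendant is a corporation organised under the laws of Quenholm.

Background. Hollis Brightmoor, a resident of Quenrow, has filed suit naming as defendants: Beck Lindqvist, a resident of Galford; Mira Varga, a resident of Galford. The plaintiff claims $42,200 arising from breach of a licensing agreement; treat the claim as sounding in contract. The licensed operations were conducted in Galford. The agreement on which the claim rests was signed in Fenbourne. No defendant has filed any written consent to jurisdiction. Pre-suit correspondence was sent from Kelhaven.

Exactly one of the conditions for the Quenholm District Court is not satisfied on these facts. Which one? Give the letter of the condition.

(e)

The Quenholm District Court:
  (a) The amount in controversy is $42,200, which meets the $20,000 floor — that alternative is enough. Condition met.
  (b) The plaintiff resides in Quenrow, which is not Quenholm, so one alternative holds. Met.
  (c) No party resides in Quenholm; the claim is a contract claim, not a tort claim; the operative events occurred in Galford, not Quenholm — no alternative holds. However, the amount in controversy is 42,200 dollars, which meets the $5,000 floor, so the 'unless' proviso supplies this condition. Condition met.
  (d) The claim is a contract claim, not a property claim, so one alternative holds. Condition met.
  (e) The amount in controversy is USD 42,200, above the $15,000 ceiling; no defendant is a corporation — none of the alternatives is met. Condition not met.
Only condition (e) fails.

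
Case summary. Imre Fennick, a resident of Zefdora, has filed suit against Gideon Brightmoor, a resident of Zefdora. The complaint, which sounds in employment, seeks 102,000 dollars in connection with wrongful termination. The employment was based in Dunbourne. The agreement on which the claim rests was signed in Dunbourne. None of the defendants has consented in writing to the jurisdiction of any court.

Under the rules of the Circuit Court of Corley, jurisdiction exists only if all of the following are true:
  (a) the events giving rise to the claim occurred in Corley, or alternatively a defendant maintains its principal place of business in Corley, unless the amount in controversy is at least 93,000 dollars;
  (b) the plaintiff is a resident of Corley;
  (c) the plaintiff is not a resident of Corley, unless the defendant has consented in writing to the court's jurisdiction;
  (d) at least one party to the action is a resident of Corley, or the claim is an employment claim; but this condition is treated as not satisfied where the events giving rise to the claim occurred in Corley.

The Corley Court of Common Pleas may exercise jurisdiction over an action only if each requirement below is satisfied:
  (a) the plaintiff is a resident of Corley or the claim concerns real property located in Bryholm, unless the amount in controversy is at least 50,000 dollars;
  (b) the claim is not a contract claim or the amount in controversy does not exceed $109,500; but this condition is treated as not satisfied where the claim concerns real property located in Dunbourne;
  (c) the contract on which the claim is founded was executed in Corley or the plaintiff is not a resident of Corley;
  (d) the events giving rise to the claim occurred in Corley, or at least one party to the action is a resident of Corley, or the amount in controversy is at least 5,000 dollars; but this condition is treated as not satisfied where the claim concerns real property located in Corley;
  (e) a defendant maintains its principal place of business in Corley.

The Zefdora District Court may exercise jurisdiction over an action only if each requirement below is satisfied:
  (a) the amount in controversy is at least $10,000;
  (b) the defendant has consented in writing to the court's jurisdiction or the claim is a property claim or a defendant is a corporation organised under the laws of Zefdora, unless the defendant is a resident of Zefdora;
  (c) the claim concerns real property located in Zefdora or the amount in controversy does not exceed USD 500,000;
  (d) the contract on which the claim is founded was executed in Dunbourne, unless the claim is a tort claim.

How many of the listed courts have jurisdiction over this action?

1

The Circuit Court of Corley:
  (a) The operative events occurred in Dunbourne, not Corley; no defendant is a corporation — every alternative fails. However, the amount in controversy is 102,000 dollars, which meets the 93,000 dollars floor, so the 'unless' proviso supplies this condition. Condition met.
  (b) The plaintiff resides in Zefdora, not Corley. Condition not met.
  (c) The plaintiff resides in Zefdora, which is not Corley. Condition met.
  (d) The claim is an employment claim, which satisfies one of the alternatives. The exception is not triggered, since the operative events occurred in Dunbourne, not Corley. Met.
  → No jurisdiction.
The Corley Court of Common Pleas:
  (a) The plaintiff resides in Zefdora, not Corley; the claim does not concern real property — every alternative fails. The proviso rescues it, though: the amount in controversy is USD 102,000, which meets the 50,000 dollars floor. Met.
  (b) The claim is an employment claim, not a contract claim — that alternative is enough. And the carve-out is inapplicable — the claim does not concern real property. Met.
  (c) The plaintiff resides in Zefdora, which is not Corley — that alternative is enough. Satisfied.
  (d) The amount in controversy is $102,000, which meets the $5,000 floor, so this disjunct is met. And the carve-out is inapplicable — the claim does not concern real property. Satisfied.
  (e) No defendant is a corporation. Fails.
  → At least one condition fails; no jurisdiction.
The Zefdora District Court:
  (a) The amount in controversy is USD 102,000, which meets the USD 10,000 floor. Satisfied.
  (b) No such written consent has been filed; the claim is an employment claim, not a property claim; no defendant is a corporation — no alternative holds. But the defendant resides in Zefdora, and the 'unless' clause therefore excuses the requirement. Satisfied.
  (c) The amount in controversy is 102,000 dollars, within the USD 500,000 ceiling, which satisfies one of the alternatives. Satisfied.
  (d) The contract was executed in Dunbourne. Condition met.
  → Jurisdiction lies.
Courts with jurisdiction: the Zefdora District Court — 1 in total.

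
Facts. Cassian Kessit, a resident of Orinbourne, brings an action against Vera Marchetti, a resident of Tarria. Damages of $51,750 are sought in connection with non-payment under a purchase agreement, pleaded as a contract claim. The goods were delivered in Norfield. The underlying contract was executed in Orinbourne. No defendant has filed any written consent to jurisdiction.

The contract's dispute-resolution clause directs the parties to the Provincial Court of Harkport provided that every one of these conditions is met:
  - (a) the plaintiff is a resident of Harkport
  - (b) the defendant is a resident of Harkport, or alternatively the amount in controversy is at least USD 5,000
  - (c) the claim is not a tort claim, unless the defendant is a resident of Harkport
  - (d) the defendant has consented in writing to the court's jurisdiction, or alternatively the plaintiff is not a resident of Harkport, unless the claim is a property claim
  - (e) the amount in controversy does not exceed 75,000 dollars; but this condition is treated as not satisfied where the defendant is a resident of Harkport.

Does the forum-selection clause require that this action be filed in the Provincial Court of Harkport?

No

The Provincial Court of Harkport:
  (a) The plaintiff resides in Orinbourne, not Harkport. Not satisfied.
  (b) The amount in controversy is $51,750, which meets the 5,000 dollars floor, which satisfies one of the alternatives. Condition met.
  (c) The claim is a contract claim, not a tort claim. Met.
  (d) The plaintiff resides in Orinbourne, which is not Harkport, which satisfies one of the alternatives. Condition met.
  (e) The amount in controversy is $51,750, within the 75,000 dollars ceiling. The carve-out does not apply: the defendant resides in Tarria, not Harkport. Condition met.
  → The clause does not apply.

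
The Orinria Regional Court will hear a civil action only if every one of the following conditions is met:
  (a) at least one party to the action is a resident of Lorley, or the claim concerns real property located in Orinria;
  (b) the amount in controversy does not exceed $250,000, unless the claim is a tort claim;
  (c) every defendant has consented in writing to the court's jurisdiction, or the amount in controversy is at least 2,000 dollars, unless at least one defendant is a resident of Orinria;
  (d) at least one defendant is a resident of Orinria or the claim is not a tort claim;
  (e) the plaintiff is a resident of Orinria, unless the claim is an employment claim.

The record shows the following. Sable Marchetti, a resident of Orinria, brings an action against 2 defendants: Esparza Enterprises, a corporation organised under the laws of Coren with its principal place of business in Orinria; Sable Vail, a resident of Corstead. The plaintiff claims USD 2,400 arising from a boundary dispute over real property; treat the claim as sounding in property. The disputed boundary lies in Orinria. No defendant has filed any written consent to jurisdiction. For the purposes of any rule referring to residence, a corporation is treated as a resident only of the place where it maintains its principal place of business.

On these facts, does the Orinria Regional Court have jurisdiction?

Yes

The Orinria Regional Court:
  (a) The property lies in Orinria — that alternative is enough. Met.
  (b) The amount in controversy is $2,400, within the 250,000 dollars ceiling. Satisfied.
  (c) The amount in controversy is 2,400 dollars, which meets the USD 2,000 floor, so this disjunct is met. Satisfied.
  (d) Esparza Enterprises resides in Orinria, so one alternative holds. Met.
  (e) The plaintiff resides in Orinria. Condition met.
  → Jurisdiction lies.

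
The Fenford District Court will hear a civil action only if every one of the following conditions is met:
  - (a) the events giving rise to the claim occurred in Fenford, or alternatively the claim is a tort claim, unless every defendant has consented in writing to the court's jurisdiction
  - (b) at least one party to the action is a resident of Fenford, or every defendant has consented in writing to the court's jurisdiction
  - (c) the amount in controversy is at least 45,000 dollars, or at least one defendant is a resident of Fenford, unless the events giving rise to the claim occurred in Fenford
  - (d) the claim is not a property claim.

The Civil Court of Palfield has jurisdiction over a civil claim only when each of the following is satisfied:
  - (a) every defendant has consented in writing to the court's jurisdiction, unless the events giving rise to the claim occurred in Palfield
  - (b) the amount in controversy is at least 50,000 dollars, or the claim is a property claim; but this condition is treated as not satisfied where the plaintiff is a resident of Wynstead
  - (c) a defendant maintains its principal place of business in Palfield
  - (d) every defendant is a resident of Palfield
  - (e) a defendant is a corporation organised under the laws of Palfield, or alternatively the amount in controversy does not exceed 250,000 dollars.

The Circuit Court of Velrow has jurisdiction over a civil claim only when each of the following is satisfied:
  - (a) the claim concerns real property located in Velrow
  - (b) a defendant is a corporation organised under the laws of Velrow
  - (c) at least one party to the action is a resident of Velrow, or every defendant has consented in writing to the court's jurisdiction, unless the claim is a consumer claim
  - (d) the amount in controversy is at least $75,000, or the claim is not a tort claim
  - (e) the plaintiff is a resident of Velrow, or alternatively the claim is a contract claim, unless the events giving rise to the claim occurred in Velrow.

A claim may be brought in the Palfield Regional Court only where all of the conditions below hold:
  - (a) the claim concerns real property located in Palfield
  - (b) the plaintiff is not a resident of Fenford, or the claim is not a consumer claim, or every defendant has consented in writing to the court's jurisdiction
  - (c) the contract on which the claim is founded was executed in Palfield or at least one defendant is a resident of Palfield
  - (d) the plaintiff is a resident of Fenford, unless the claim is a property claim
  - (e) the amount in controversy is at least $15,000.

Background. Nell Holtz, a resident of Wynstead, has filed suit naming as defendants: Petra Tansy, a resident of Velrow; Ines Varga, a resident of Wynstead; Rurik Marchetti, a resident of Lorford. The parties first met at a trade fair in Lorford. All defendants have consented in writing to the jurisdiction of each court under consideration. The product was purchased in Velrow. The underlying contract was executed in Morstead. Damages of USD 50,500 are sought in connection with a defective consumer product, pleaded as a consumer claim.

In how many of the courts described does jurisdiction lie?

The Fenford District Court:
  (a) The operative events occurred in Velrow, not Fenford; the claim is a consumer claim, not a tort claim — no alternative holds. But every defendant has filed written consent, and the 'unless' clause therefore excuses the requirement. Condition met.
  (b) Every defendant has filed written consent, which satisfies one of the alternatives. Condition met.
  (c) The amount in controversy is $50,500, which meets the $45,000 floor, so this disjunct is met. Satisfied.
  (d) The claim is a consumer claim, not a property claim. Satisfied.
  → Every requirement is satisfied — jurisdiction.
The Civil Court of Palfield:
  (a) Every defendant has filed written consent. Condition met.
  (b) The amount in controversy is USD 50,500, which meets the USD 50,000 floor, so this disjunct is met. However, the plaintiff resides in Wynstead, which falls within the stated exception and so defeats the condition. Not satisfied.
  (c) No defendant is a corporation. Not met.
  (d) The defendants reside as follows — Petra Tansy in Velrow, Ines Varga in Wynstead, Rurik Marchetti in Lorford — not all in Palfield. Not satisfied.
  (e) The amount in controversy is 50,500 dollars, within the 250,000 dollars ceiling, so one alternative holds. Condition met.
  → At least one condition fails; no jurisdiction.
The Circuit Court of Velrow:
  (a) The claim does not concern real property. Condition not met.
  (b) No defendant is a corporation. Fails.
  (c) Petra Tansy resides in Velrow, so this disjunct is met. Satisfied.
  (d) The claim is a consumer claim, not a tort claim — that alternative is enough. Satisfied.
  (e) The plaintiff resides in Wynstead, not Velrow; the claim is a consumer claim, not a contract claim — none of the alternatives is met. However, the operative events occurred in Velrow, so the 'unless' proviso supplies this condition. Condition met.
  → No jurisdiction.
The Palfield Regional Court:
  (a) The claim does not concern real property. Fails.
  (b) The plaintiff resides in Wynstead, which is not Fenford, so this disjunct is met. Met.
  (c) The contract was executed in Morstead, not Palfield; no defendant resides in Palfield (they reside in Velrow, Wynstead, Lorford) — none of the alternatives is met. Not satisfied.
  (d) The plaintiff resides in Wynstead, not Fenford. The proviso offers no rescue either, since the claim is a consumer claim, not a property claim. Condition not met.
  (e) The amount in controversy is USD 50,500, which meets the 15,000 dollars floor. Satisfied.
  → No jurisdiction.
Courts with jurisdiction: the Fenford District Court — 1 in total.

1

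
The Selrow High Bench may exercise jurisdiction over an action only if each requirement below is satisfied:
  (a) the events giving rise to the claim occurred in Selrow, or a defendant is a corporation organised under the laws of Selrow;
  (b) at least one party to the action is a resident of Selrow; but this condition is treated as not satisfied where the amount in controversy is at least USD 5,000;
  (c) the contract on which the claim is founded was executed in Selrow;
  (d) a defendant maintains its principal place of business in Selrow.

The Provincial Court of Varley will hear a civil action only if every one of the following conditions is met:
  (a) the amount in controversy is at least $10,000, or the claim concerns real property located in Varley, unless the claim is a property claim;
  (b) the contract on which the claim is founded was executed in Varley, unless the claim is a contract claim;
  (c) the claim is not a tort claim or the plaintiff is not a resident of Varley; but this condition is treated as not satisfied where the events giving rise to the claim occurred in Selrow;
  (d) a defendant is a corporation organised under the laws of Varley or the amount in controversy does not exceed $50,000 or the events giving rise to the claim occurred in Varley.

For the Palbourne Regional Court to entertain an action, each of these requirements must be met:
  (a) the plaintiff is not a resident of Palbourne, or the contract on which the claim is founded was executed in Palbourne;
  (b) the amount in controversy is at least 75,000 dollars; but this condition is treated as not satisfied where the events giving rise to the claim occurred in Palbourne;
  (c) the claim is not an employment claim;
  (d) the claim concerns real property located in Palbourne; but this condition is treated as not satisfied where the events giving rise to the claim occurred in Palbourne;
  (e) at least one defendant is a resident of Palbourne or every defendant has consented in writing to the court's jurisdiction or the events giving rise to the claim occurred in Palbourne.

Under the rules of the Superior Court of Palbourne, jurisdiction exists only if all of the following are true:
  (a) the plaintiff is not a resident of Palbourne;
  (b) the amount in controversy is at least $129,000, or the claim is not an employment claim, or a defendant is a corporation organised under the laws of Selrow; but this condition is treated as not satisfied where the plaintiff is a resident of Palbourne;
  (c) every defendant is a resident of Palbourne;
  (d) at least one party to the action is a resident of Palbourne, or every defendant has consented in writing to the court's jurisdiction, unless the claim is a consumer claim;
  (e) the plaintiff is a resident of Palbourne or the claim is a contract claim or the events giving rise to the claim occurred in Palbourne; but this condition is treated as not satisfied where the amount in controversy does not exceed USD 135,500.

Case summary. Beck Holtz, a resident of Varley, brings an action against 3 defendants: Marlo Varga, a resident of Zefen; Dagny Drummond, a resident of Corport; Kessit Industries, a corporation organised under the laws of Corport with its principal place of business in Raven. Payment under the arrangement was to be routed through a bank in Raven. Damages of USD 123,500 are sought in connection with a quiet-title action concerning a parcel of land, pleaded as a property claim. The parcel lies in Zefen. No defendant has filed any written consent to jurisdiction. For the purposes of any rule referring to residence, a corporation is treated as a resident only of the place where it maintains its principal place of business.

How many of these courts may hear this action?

0

The Selrow High Bench:
  (a) The operative events occurred in Zefen, not Selrow; the corporate defendant(s) are organised in Corport, not Selrow — none of the alternatives is met. Not satisfied.
  (b) No party resides in Selrow. Condition not met.
  (c) No contract (and hence no place of execution) is alleged. Not met.
  (d) The corporate defendant(s) have their principal place of business in Raven, not Selrow. Not satisfied.
  → Not every requirement is met — no jurisdiction.
The Provincial Court of Varley:
  (a) The amount in controversy is $123,500, which meets the $10,000 floor, so this disjunct is met. Met.
  (b) No contract (and hence no place of execution) is alleged. Nor does the 'unless' clause help: the claim is a property claim, not a contract claim. Not met.
  (c) The claim is a property claim, not a tort claim — that alternative is enough. And the carve-out is inapplicable — the operative events occurred in Zefen, not Selrow. Satisfied.
  (d) The corporate defendant(s) are organised in Corport, not Varley; the amount in controversy is 123,500 dollars, above the USD 50,000 ceiling; the operative events occurred in Zefen, not Varley — none of the alternatives is met. Condition not met.
  → Not every requirement is met — no jurisdiction.
The Palbourne Regional Court:
  (a) The plaintiff resides in Varley, which is not Palbourne, so this disjunct is met. Met.
  (b) The amount in controversy is USD 123,500, which meets the 75,000 dollars floor. The carve-out does not apply: the operative events occurred in Zefen, not Palbourne. Met.
  (c) The claim is a property claim, not an employment claim. Condition met.
  (d) The property lies in Zefen, not Palbourne. Not satisfied.
  (e) No defendant resides in Palbourne (they reside in Zefen, Corport, Raven); no such written consent has been filed; the operative events occurred in Zefen, not Palbourne — no alternative holds. Condition not met.
  → At least one condition fails; no jurisdiction.
The Superior Court of Palbourne:
  (a) The plaintiff resides in Varley, which is not Palbourne. Condition met.
  (b) The claim is a property claim, not an employment claim, so one alternative holds. The carve-out does not apply: the plaintiff resides in Varley, not Palbourne. Met.
  (c) The defendants reside as follows — Marlo Varga in Zefen, Dagny Drummond in Corport, Kessit Industries in Raven — not all in Palbourne. Fails.
  (d) No party resides in Palbourne; no such written consent has been filed — none of the alternatives is met. The proviso offers no rescue either, since the claim is a property claim, not a consumer claim. Not met.
  (e) The plaintiff resides in Varley, not Palbourne; the claim is a property claim, not a contract claim; the operative events occurred in Zefen, not Palbourne — none of the alternatives is met. Not satisfied.
  → Not every requirement is met — no jurisdiction.
No court satisfies all of its conditions.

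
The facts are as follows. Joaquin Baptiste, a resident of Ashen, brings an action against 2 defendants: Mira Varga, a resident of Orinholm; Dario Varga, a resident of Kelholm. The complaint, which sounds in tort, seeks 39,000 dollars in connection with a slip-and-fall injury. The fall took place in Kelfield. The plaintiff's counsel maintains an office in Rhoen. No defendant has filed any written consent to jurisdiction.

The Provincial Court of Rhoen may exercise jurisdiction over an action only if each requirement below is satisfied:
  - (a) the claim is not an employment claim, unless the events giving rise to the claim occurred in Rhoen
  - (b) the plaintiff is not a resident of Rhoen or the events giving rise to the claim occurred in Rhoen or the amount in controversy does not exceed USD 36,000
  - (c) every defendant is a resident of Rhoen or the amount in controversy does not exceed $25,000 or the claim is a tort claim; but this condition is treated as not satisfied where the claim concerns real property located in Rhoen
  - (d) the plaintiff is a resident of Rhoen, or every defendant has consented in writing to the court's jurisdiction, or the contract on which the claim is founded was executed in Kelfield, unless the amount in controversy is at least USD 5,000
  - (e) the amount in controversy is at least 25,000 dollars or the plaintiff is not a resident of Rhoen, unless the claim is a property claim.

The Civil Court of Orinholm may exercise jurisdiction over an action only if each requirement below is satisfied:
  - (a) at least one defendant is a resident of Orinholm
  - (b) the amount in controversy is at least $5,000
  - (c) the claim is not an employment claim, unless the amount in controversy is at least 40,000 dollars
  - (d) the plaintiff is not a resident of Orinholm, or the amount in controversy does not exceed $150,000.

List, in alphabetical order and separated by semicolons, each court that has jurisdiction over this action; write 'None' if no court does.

The Provincial Court of Rhoen:
  (a) The claim is a tort claim, not an employment claim. Condition met.
  (b) The plaintiff resides in Ashen, which is not Rhoen, so one alternative holds. Condition met.
  (c) The claim is a tort claim, so one alternative holds. The carve-out does not apply: the claim does not concern real property. Satisfied.
  (d) The plaintiff resides in Ashen, not Rhoen; no such written consent has been filed; no contract (and hence no place of execution) is alleged — every alternative fails. The proviso rescues it, though: the amount in controversy is USD 39,000, which meets the USD 5,000 floor. Met.
  (e) The amount in controversy is 39,000 dollars, which meets the $25,000 floor, which satisfies one of the alternatives. Condition met.
  → All conditions met; jurisdiction exists.
The Civil Court of Orinholm:
  (a) Mira Varga resides in Orinholm. Condition met.
  (b) The amount in controversy is $39,000, which meets the 5,000 dollars floor. Met.
  (c) The claim is a tort claim, not an employment claim. Met.
  (d) The plaintiff resides in Ashen, which is not Orinholm, so this disjunct is met. Met.
  → All conditions met; jurisdiction exists.

the Civil Court of Orinholm; the Provincial Court of Rhoen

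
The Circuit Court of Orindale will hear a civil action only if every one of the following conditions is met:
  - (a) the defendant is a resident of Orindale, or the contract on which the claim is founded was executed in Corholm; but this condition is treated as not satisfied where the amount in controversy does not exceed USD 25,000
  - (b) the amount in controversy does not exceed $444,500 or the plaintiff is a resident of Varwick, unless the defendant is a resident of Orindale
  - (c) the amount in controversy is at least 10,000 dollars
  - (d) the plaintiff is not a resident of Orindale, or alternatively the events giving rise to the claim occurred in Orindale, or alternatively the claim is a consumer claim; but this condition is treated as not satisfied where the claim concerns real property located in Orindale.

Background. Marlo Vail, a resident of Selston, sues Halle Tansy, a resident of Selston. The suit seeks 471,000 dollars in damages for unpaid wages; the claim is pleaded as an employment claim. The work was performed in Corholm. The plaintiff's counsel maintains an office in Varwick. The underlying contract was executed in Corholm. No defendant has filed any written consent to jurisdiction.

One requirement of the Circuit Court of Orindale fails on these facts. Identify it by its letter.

(b)

The Circuit Court of Orindale:
  (a) The contract was executed in Corholm, so one alternative holds. And the carve-out is inapplicable — the amount in controversy is $471,000, above the 25,000 dollars ceiling. Satisfied.
  (b) The amount in controversy is USD 471,000, above the USD 444,500 ceiling; the plaintiff resides in Selston, not Varwick — every alternative fails. And the defendant resides in Selston, not Orindale, so the proviso does not save it. Not satisfied.
  (c) The amount in controversy is USD 471,000, which meets the USD 10,000 floor. Satisfied.
  (d) The plaintiff resides in Selston, which is not Orindale — that alternative is enough. The exception is not triggered, since the claim does not concern real property. Condition met.
Only condition (b) fails.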